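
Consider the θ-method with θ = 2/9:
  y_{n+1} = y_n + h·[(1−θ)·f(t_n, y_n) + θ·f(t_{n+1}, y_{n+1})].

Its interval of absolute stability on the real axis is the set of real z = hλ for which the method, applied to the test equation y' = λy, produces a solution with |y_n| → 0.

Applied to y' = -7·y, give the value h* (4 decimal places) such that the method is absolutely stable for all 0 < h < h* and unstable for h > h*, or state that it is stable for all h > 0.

With y'=λy (z=hλ):
  y_{n+1} = y_n + z·[7/9·y_n + 2/9·y_{n+1}] ⇒ (1 − 2/9z)y_{n+1} = (1 + 7/9z)y_n
  R(z) = (1 + 7/9z)/(1 − 2/9z).

Solve |R(x)|<1 on ℝ⁻.
x=-1.61: |R|=0.1858
R=−1: 1+7/9x = −1+2/9x ⇒ -5/9x=2 ⇒ x=2/(-5/9)=-3.6000
Confirm numerically:
  x=-3.275: |R|=0.89550 <1
  x=-3.104: |R|=0.83693 <1
  x=-2.176: |R|=0.46675 <1
  x=-1.443: |R|=0.09263 <1
  x=-4.085: |R|=1.14123 >1
  x=-4.001: |R|=1.11793 >1
So |R|<1 on (-3.6000, 0).

(-3.6000,0); λ=-7 ⇒ h* = (18/5)/7 = 0.5143.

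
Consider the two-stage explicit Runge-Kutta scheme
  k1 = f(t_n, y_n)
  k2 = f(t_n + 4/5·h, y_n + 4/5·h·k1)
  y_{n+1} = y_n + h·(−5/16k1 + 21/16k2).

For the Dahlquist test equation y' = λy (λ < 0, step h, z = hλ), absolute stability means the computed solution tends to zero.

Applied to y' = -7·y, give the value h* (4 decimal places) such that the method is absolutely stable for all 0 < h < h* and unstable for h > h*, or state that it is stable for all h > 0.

On y'=λy, z=hλ:
  k1=λy_n ⇒ h·k1=z·y_n;  k2=λ(1+4/5z)y_n ⇒ h·k2=z(1+4/5z)y_n
  y_{n+1}/y_n = 1 − 5/16z + 21/16z(1+4/5z) = 1 + z + 21/20z²
  ⇒ R(z) = 1 + z + 21/20z².

Solve |R(x)|<1 on ℝ⁻.
x=-0.93: |R|=0.9781
R=1: x+21/20x²=0 ⇒ x=−20/21=-0.9524; min R=1−1/(4·21/20)=0.7619>−1
Confirm numerically:
  x=-0.901: |R|=0.95139 <1
  x=-0.893: |R|=0.94432 <1
  x=-0.819: |R|=0.88530 <1
  x=-0.397: |R|=0.76849 <1
  x=-1.445: |R|=1.74743 >1
  x=-1.193: |R|=1.30141 >1
Interval (-0.9524, 0).

(-0.9524,0); λ=-7 ⇒ h* = (20/21)/7 = 0.1361.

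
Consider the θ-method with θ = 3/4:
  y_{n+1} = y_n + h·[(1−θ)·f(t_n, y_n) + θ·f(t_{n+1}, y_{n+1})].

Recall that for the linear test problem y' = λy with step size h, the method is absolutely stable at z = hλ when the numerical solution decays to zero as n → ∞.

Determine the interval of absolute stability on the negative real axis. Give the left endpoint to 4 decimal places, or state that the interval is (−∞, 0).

(−∞, 0) — no finite endpoint.

On y'=λy, z=hλ:
  y_{n+1} = y_n + z·[1/4·y_n + 3/4·y_{n+1}] ⇒ (1 − 3/4z)y_{n+1} = (1 + 1/4z)y_n
  ⇒ R(z) = (1 + 1/4z)/(1 − 3/4z).

Boundary: |R(x)|=1, x<0.
x=-1.56: |R|=0.2811
x=-2: |R|=0.2000
x=-10: |R|=0.1765
x=-100: |R|=0.3158
θ=3/4≥1/2 ⇒ |1+1/4x|<|1−3/4x| ∀x<0 ⇒ stable on all of ℝ⁻.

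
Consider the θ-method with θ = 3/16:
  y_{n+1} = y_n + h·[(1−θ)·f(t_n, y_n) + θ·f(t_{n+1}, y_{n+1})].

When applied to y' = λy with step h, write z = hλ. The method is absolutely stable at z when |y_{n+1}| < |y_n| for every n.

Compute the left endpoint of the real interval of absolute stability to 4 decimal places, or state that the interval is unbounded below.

z* = -3.2000.

Test eqn y'=λy, z=hλ:
  y_{n+1} = y_n + z·[13/16·y_n + 3/16·y_{n+1}] ⇒ (1 − 3/16z)y_{n+1} = (1 + 13/16z)y_n
  R(z) = (1 + 13/16z)/(1 − 3/16z).

Find x<0 with |R(x)|<1.
x=-1.49: |R|=0.1646
R=−1: 1+13/16x = −1+3/16x ⇒ -5/8x=2 ⇒ x=2/(-5/8)=-3.2000
Confirm numerically:
  x=-3.147: |R|=0.97917 <1
  x=-2.240: |R|=0.57746 <1
  x=-1.910: |R|=0.40635 <1
  x=-3.503: |R|=1.11430 >1
  x=-3.355: |R|=1.05947 >1
  x=-3.295: |R|=1.03670 >1
So |R|<1 on (-3.2000, 0).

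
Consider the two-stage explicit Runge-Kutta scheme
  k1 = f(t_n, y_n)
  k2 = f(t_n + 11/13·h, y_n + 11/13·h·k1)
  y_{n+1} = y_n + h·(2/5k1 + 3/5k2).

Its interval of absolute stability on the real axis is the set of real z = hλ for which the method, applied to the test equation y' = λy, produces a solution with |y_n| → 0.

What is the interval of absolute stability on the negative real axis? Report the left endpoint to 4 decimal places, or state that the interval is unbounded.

z∈(-1.9697,0).

Set f=λy, z=hλ:
  k1=λy_n ⇒ h·k1=z·y_n;  k2=λ(1+11/13z)y_n ⇒ h·k2=z(1+11/13z)y_n
  y_{n+1}/y_n = 1 + 2/5z + 3/5z(1+11/13z) = 1 + z + 33/65z²
  ⇒ R(z) = 1 + z + 33/65z².

Solve |R(x)|<1 on ℝ⁻.
x=-1.52: |R|=0.6530
R=1: x+33/65x²=0 ⇒ x=−65/33=-1.9697; min R=1−1/(4·33/65)=0.5076>−1
Confirm numerically:
  x=-1.631: |R|=0.71954 <1
  x=-1.415: |R|=0.60151 <1
  x=-1.004: |R|=0.50776 <1
  x=-0.869: |R|=0.51439 <1
  x=-2.485: |R|=1.65011 >1
  x=-2.032: |R|=1.06427 >1
Interval (-1.9697, 0).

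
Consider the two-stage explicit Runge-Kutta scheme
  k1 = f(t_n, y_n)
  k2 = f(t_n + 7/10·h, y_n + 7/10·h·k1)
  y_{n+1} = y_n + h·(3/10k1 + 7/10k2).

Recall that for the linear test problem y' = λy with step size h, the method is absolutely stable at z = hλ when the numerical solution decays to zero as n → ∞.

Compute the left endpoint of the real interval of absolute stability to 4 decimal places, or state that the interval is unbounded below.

z* = -2.0408.

On y'=λy, z=hλ:
  k1=λy_n ⇒ h·k1=z·y_n;  k2=λ(1+7/10z)y_n ⇒ h·k2=z(1+7/10z)y_n
  y_{n+1}/y_n = 1 + 3/10z + 7/10z(1+7/10z) = 1 + z + 49/100z²
  so R(z) = 1 + z + 49/100z².

Find x<0 with |R(x)|<1.
x=-1.32: |R|=0.5338
R=1: x+49/100x²=0 ⇒ x=−100/49=-2.0408; min R=1−1/(4·49/100)=0.4898>−1
Confirm numerically:
  x=-1.805: |R|=0.79143 <1
  x=-1.766: |R|=0.76219 <1
  x=-1.014: |R|=0.48982 <1
  x=-2.356: |R|=1.36386 >1
  x=-2.188: |R|=1.15780 >1
  x=-2.123: |R|=1.08549 >1
Interval (-2.0408, 0).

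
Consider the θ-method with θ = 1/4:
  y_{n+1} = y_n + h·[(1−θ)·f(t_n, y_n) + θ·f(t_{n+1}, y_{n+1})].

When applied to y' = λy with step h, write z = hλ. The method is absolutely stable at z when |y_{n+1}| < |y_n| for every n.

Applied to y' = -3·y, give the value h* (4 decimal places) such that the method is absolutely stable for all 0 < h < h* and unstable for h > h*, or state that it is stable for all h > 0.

Set f=λy, z=hλ:
  y_{n+1} = y_n + z·[3/4·y_n + 1/4·y_{n+1}] ⇒ (1 − 1/4z)y_{n+1} = (1 + 3/4z)y_n
  R(z) = (1 + 3/4z)/(1 − 1/4z).

Solve |R(x)|<1 on ℝ⁻.
x=-1.52: |R|=0.1014
R=−1: 1+3/4x = −1+1/4x ⇒ -1/2x=2 ⇒ x=2/(-1/2)=-4.0000
Confirm numerically:
  x=-3.717: |R|=0.92666 <1
  x=-2.060: |R|=0.35974 <1
  x=-1.745: |R|=0.21497 <1
  x=-4.470: |R|=1.11098 >1
  x=-4.080: |R|=1.01980 >1
Stable set (-4.0000, 0).

(-4.0000,0); λ=-3 ⇒ h* = (4)/3 = 1.3333.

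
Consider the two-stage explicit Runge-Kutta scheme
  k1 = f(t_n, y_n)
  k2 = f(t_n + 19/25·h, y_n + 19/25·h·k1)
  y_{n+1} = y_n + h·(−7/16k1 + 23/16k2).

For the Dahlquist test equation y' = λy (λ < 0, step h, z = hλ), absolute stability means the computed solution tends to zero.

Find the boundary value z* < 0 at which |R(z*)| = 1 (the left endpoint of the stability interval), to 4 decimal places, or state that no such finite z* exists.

left endpoint -0.9153.

Set f=λy, z=hλ:
  k1=λy_n ⇒ h·k1=z·y_n;  k2=λ(1+19/25z)y_n ⇒ h·k2=z(1+19/25z)y_n
  y_{n+1}/y_n = 1 − 7/16z + 23/16z(1+19/25z) = 1 + z + 437/400z²
  Hence R(z) = 1 + z + 437/400z².

Find x<0 with |R(x)|<1.
x=-0.51: |R|=0.7742
R=1: x+437/400x²=0 ⇒ x=−400/437=-0.9153; min R=1−1/(4·437/400)=0.7712>−1
Confirm numerically:
  x=-0.794: |R|=0.89475 <1
  x=-0.763: |R|=0.87302 <1
  x=-0.553: |R|=0.78110 <1
  x=-1.515: |R|=1.99253 >1
  x=-1.070: |R|=1.18080 >1
Interval (-0.9153, 0).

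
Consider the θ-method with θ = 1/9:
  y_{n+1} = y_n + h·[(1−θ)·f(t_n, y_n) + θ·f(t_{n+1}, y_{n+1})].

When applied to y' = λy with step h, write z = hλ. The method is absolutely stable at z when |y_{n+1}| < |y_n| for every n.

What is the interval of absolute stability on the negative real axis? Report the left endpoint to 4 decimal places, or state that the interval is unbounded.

(-2.5714, 0).

With y'=λy (z=hλ):
  y_{n+1} = y_n + z·[8/9·y_n + 1/9·y_{n+1}] ⇒ (1 − 1/9z)y_{n+1} = (1 + 8/9z)y_n
  so R(z) = (1 + 8/9z)/(1 − 1/9z).

Boundary: |R(x)|=1, x<0.
x=-0.8: |R|=0.2653
R=−1: 1+8/9x = −1+1/9x ⇒ -7/9x=2 ⇒ x=2/(-7/9)=-2.5714
Confirm numerically:
  x=-2.334: |R|=0.85336 <1
  x=-1.995: |R|=0.63302 <1
  x=-1.247: |R|=0.09525 <1
  x=-2.659: |R|=1.05258 >1
  x=-2.631: |R|=1.03585 >1
So |R|<1 on (-2.5714, 0).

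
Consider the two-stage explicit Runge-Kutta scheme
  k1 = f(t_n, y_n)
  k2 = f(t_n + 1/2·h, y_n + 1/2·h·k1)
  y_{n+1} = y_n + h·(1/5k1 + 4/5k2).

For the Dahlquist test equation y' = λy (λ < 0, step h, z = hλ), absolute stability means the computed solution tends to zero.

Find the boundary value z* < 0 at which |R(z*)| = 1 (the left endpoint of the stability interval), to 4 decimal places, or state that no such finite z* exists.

Set f=λy, z=hλ:
  k1=λy_n ⇒ h·k1=z·y_n;  k2=λ(1+1/2z)y_n ⇒ h·k2=z(1+1/2z)y_n
  y_{n+1}/y_n = 1 + 1/5z + 4/5z(1+1/2z) = 1 + z + 2/5z²
  so R(z) = 1 + z + 2/5z².

Need |R(x)|<1, x<0.
x=-1.68: |R|=0.4490
R=1: x+2/5x²=0 ⇒ x=−5/2=-2.5000; min R=1−1/(4·2/5)=0.3750>−1
Confirm numerically:
  x=-1.594: |R|=0.42233 <1
  x=-1.503: |R|=0.40060 <1
  x=-1.420: |R|=0.38656 <1
  x=-3.063: |R|=1.68979 >1
  x=-3.004: |R|=1.60561 >1
Interval (-2.5000, 0).

z* = -2.5000.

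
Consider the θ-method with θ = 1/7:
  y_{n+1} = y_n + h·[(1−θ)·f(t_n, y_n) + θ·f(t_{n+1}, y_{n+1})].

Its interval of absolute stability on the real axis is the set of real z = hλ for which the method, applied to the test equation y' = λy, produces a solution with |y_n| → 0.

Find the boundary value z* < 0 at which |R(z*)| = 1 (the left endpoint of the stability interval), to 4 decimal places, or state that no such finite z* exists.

On y'=λy, z=hλ:
  y_{n+1} = y_n + z·[6/7·y_n + 1/7·y_{n+1}] ⇒ (1 − 1/7z)y_{n+1} = (1 + 6/7z)y_n
  R(z) = (1 + 6/7z)/(1 − 1/7z).

Need |R(x)|<1, x<0.
x=-1.38: |R|=0.1527
R=−1: 1+6/7x = −1+1/7x ⇒ -5/7x=2 ⇒ x=2/(-5/7)=-2.8000
Confirm numerically:
  x=-2.566: |R|=0.87769 <1
  x=-2.271: |R|=0.71470 <1
  x=-1.683: |R|=0.35679 <1
  x=-1.620: |R|=0.31555 <1
  x=-3.253: |R|=1.22091 >1
  x=-3.238: |R|=1.21391 >1
  x=-2.848: |R|=1.02437 >1
Interval (-2.8000, 0).

z* = -2.8000.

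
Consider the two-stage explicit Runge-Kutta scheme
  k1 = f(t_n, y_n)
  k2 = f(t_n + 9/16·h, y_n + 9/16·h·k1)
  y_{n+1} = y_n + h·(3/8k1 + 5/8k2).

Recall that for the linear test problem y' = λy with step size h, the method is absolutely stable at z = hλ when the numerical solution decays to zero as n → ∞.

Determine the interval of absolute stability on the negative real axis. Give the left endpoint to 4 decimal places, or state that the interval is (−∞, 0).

z∈(-2.8444,0).

Set f=λy, z=hλ:
  k1=λy_n ⇒ h·k1=z·y_n;  k2=λ(1+9/16z)y_n ⇒ h·k2=z(1+9/16z)y_n
  y_{n+1}/y_n = 1 + 3/8z + 5/8z(1+9/16z) = 1 + z + 45/128z²
  so R(z) = 1 + z + 45/128z².

Boundary: |R(x)|=1, x<0.
x=-1.09: |R|=0.3277
R=1: x+45/128x²=0 ⇒ x=−128/45=-2.8444; min R=1−1/(4·45/128)=0.2889>−1
Confirm numerically:
  x=-2.434: |R|=0.64878 <1
  x=-2.095: |R|=0.44802 <1
  x=-1.320: |R|=0.29256 <1
  x=-1.318: |R|=0.29271 <1
  x=-3.266: |R|=1.48403 >1
  x=-3.072: |R|=1.24576 >1
  x=-2.914: |R|=1.07126 >1
Interval (-2.8444, 0).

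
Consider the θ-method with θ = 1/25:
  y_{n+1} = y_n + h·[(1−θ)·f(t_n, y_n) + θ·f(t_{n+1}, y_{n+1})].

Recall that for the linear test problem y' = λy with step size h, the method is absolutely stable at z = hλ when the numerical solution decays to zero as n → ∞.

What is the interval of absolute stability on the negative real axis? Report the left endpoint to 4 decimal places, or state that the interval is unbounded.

z∈(-2.1739,0).

With y'=λy (z=hλ):
  y_{n+1} = y_n + z·[24/25·y_n + 1/25·y_{n+1}] ⇒ (1 − 1/25z)y_{n+1} = (1 + 24/25z)y_n
  Hence R(z) = (1 + 24/25z)/(1 − 1/25z).

Solve |R(x)|<1 on ℝ⁻.
x=-1.67: |R|=0.5654
R=−1: 1+24/25x = −1+1/25x ⇒ -23/25x=2 ⇒ x=2/(-23/25)=-2.1739
Confirm numerically:
  x=-2.019: |R|=0.86813 <1
  x=-1.409: |R|=0.33383 <1
  x=-1.274: |R|=0.21223 <1
  x=-1.070: |R|=0.02608 <1
  x=-2.701: |R|=1.43764 >1
  x=-2.457: |R|=1.23713 >1
Interval (-2.1739, 0).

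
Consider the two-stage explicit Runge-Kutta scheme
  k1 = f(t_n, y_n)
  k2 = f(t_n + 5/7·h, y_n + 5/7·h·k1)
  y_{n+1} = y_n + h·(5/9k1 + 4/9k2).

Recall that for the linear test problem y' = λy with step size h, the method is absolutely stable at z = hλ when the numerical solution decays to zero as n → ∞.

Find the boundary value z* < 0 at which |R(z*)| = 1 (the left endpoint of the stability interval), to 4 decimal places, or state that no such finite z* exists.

On y'=λy, z=hλ:
  k1=λy_n ⇒ h·k1=z·y_n;  k2=λ(1+5/7z)y_n ⇒ h·k2=z(1+5/7z)y_n
  y_{n+1}/y_n = 1 + 5/9z + 4/9z(1+5/7z) = 1 + z + 20/63z²
  R(z) = 1 + z + 20/63z².

Solve |R(x)|<1 on ℝ⁻.
x=-1.51: |R|=0.2138
R=1: x+20/63x²=0 ⇒ x=−63/20=-3.1500; min R=1−1/(4·20/63)=0.2125>−1
Confirm numerically:
  x=-2.360: |R|=0.40813 <1
  x=-2.349: |R|=0.40268 <1
  x=-2.105: |R|=0.30167 <1
  x=-1.931: |R|=0.25273 <1
  x=-3.487: |R|=1.37305 >1
  x=-3.414: |R|=1.28613 >1
Stable set (-3.1500, 0).

z* = -3.1500.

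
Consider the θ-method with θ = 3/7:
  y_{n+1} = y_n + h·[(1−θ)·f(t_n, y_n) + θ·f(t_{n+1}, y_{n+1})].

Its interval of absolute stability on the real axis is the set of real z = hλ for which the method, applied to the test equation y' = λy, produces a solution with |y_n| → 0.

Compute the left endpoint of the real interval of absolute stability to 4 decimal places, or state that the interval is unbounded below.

Set f=λy, z=hλ:
  y_{n+1} = y_n + z·[4/7·y_n + 3/7·y_{n+1}] ⇒ (1 − 3/7z)y_{n+1} = (1 + 4/7z)y_n
  ⇒ R(z) = (1 + 4/7z)/(1 − 3/7z).

Find x<0 with |R(x)|<1.
x=-1.74: |R|=0.0033
R=−1: 1+4/7x = −1+3/7x ⇒ -1/7x=2 ⇒ x=2/(-1/7)=-14.0000
Confirm numerically:
  x=-10.203: |R|=0.89904 <1
  x=-9.963: |R|=0.89056 <1
  x=-7.452: |R|=0.77695 <1
  x=-7.339: |R|=0.77044 <1
  x=-14.566: |R|=1.01116 >1
  x=-14.396: |R|=1.00789 >1
  x=-14.152: |R|=1.00307 >1
Interval (-14.0000, 0).

z* = -14.0000.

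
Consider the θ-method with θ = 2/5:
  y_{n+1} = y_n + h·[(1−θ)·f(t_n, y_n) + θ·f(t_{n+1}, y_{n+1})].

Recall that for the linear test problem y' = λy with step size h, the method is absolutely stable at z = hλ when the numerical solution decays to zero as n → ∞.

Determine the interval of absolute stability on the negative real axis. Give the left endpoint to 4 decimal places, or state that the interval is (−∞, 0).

(-10.0000, 0).

On y'=λy, z=hλ:
  y_{n+1} = y_n + z·[3/5·y_n + 2/5·y_{n+1}] ⇒ (1 − 2/5z)y_{n+1} = (1 + 3/5z)y_n
  R(z) = (1 + 3/5z)/(1 − 2/5z).

Need |R(x)|<1, x<0.
x=-1.08: |R|=0.2458
R=−1: 1+3/5x = −1+2/5x ⇒ -1/5x=2 ⇒ x=2/(-1/5)=-10.0000
Confirm numerically:
  x=-7.180: |R|=0.85434 <1
  x=-6.859: |R|=0.83219 <1
  x=-6.770: |R|=0.82578 <1
  x=-10.524: |R|=1.02012 >1
  x=-10.515: |R|=1.01978 >1
  x=-10.041: |R|=1.00163 >1
Stable set (-10.0000, 0).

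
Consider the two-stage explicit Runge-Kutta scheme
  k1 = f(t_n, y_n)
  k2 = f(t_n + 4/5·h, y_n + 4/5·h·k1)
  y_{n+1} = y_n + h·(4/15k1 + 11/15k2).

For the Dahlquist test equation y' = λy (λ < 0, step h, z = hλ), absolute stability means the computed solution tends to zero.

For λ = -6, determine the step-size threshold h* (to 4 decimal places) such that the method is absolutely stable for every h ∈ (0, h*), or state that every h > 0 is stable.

(-1.7045,0); λ=-6 ⇒ h* = (75/44)/6 = 0.2841.

On y'=λy, z=hλ:
  k1=λy_n ⇒ h·k1=z·y_n;  k2=λ(1+4/5z)y_n ⇒ h·k2=z(1+4/5z)y_n
  y_{n+1}/y_n = 1 + 4/15z + 11/15z(1+4/5z) = 1 + z + 44/75z²
  ⇒ R(z) = 1 + z + 44/75z².

Find x<0 with |R(x)|<1.
x=-0.47: |R|=0.6596
R=1: x+44/75x²=0 ⇒ x=−75/44=-1.7045; min R=1−1/(4·44/75)=0.5739>−1
Confirm numerically:
  x=-1.416: |R|=0.76030 <1
  x=-1.078: |R|=0.60376 <1
  x=-1.048: |R|=0.59634 <1
  x=-0.778: |R|=0.57710 <1
  x=-2.072: |R|=1.44667 >1
  x=-2.065: |R|=1.43668 >1
Stable set (-1.7045, 0).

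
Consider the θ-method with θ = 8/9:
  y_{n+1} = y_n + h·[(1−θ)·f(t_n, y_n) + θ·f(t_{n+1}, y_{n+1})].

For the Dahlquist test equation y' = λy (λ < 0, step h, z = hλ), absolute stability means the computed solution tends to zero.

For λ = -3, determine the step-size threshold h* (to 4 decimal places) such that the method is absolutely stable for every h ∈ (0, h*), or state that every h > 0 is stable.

Set f=λy, z=hλ:
  y_{n+1} = y_n + z·[1/9·y_n + 8/9·y_{n+1}] ⇒ (1 − 8/9z)y_{n+1} = (1 + 1/9z)y_n
  so R(z) = (1 + 1/9z)/(1 − 8/9z).

Solve |R(x)|<1 on ℝ⁻.
x=-1.16: |R|=0.4289
x=-2: |R|=0.2800
x=-10: |R|=0.0112
x=-100: |R|=0.1125
θ=8/9≥1/2 ⇒ |1+1/9x|<|1−8/9x| ∀x<0 ⇒ interval (−∞,0).

unbounded; (−∞, 0). Any h>0 works for λ=-3.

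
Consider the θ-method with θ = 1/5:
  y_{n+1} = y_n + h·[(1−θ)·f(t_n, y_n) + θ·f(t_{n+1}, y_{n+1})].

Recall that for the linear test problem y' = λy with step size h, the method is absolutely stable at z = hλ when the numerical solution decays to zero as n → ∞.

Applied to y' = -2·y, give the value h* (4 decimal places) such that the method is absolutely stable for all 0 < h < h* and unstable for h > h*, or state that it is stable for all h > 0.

Set f=λy, z=hλ:
  y_{n+1} = y_n + z·[4/5·y_n + 1/5·y_{n+1}] ⇒ (1 − 1/5z)y_{n+1} = (1 + 4/5z)y_n
  ⇒ R(z) = (1 + 4/5z)/(1 − 1/5z).

Find x<0 with |R(x)|<1.
x=-0.58: |R|=0.4803
R=−1: 1+4/5x = −1+1/5x ⇒ -3/5x=2 ⇒ x=2/(-3/5)=-3.3333
Confirm numerically:
  x=-2.798: |R|=0.79405 <1
  x=-2.474: |R|=0.65507 <1
  x=-1.571: |R|=0.19540 <1
  x=-3.588: |R|=1.08896 >1
  x=-3.385: |R|=1.01849 >1
Interval (-3.3333, 0).

(-3.3333,0); λ=-2 ⇒ h* = (10/3)/2 = 1.6667.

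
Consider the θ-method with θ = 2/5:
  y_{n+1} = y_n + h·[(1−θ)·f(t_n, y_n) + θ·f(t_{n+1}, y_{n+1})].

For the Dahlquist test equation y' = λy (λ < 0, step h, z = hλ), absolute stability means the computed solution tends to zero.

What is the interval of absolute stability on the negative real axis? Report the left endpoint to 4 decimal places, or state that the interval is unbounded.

Test eqn y'=λy, z=hλ:
  y_{n+1} = y_n + z·[3/5·y_n + 2/5·y_{n+1}] ⇒ (1 − 2/5z)y_{n+1} = (1 + 3/5z)y_n
  so R(z) = (1 + 3/5z)/(1 − 2/5z).

Need |R(x)|<1, x<0.
x=-1.06: |R|=0.2556
R=−1: 1+3/5x = −1+2/5x ⇒ -1/5x=2 ⇒ x=2/(-1/5)=-10.0000
Confirm numerically:
  x=-9.810: |R|=0.99228 <1
  x=-9.561: |R|=0.98180 <1
  x=-8.969: |R|=0.95505 <1
  x=-7.288: |R|=0.86146 <1
  x=-10.385: |R|=1.01494 >1
  x=-10.373: |R|=1.01449 >1
  x=-10.195: |R|=1.00768 >1
Interval (-10.0000, 0).

z∈(-10.0000,0).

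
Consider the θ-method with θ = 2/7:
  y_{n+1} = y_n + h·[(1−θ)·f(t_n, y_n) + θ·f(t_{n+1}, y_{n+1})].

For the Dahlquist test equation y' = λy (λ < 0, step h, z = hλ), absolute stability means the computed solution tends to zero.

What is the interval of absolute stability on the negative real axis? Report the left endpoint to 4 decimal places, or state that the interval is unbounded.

With y'=λy (z=hλ):
  y_{n+1} = y_n + z·[5/7·y_n + 2/7·y_{n+1}] ⇒ (1 − 2/7z)y_{n+1} = (1 + 5/7z)y_n
  so R(z) = (1 + 5/7z)/(1 − 2/7z).

Find x<0 with |R(x)|<1.
x=-0.97: |R|=0.2405
R=−1: 1+5/7x = −1+2/7x ⇒ -3/7x=2 ⇒ x=2/(-3/7)=-4.6667
Confirm numerically:
  x=-4.500: |R|=0.96875 <1
  x=-4.335: |R|=0.93650 <1
  x=-3.586: |R|=0.77124 <1
  x=-2.062: |R|=0.29755 <1
  x=-5.028: |R|=1.06356 >1
  x=-4.836: |R|=1.03047 >1
Stable set (-4.6667, 0).

(-4.6667, 0).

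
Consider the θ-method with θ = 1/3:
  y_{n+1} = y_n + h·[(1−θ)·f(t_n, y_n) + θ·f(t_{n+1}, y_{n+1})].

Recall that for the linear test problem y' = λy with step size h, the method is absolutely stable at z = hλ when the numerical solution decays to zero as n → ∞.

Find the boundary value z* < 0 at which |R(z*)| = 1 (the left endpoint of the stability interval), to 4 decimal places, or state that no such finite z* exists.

On y'=λy, z=hλ:
  y_{n+1} = y_n + z·[2/3·y_n + 1/3·y_{n+1}] ⇒ (1 − 1/3z)y_{n+1} = (1 + 2/3z)y_n
  so R(z) = (1 + 2/3z)/(1 − 1/3z).

Solve |R(x)|<1 on ℝ⁻.
x=-0.96: |R|=0.2727
R=−1: 1+2/3x = −1+1/3x ⇒ -1/3x=2 ⇒ x=2/(-1/3)=-6.0000
Confirm numerically:
  x=-5.401: |R|=0.92870 <1
  x=-3.183: |R|=0.54440 <1
  x=-2.820: |R|=0.45361 <1
  x=-6.465: |R|=1.04913 >1
  x=-6.226: |R|=1.02450 >1
  x=-6.090: |R|=1.00990 >1
Stable set (-6.0000, 0).

z* = -6.0000.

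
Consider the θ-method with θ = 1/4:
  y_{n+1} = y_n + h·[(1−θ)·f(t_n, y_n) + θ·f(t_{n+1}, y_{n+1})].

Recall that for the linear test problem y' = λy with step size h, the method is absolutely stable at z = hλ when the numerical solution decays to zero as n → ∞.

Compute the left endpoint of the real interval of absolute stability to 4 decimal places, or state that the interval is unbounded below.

z* = -4.0000.

On y'=λy, z=hλ:
  y_{n+1} = y_n + z·[3/4·y_n + 1/4·y_{n+1}] ⇒ (1 − 1/4z)y_{n+1} = (1 + 3/4z)y_n
  Hence R(z) = (1 + 3/4z)/(1 − 1/4z).

Find x<0 with |R(x)|<1.
x=-1.3: |R|=0.0189
R=−1: 1+3/4x = −1+1/4x ⇒ -1/2x=2 ⇒ x=2/(-1/2)=-4.0000
Confirm numerically:
  x=-3.677: |R|=0.91585 <1
  x=-1.716: |R|=0.20084 <1
  x=-1.629: |R|=0.15758 <1
  x=-4.224: |R|=1.05447 >1
  x=-4.169: |R|=1.04138 >1
Stable set (-4.0000, 0).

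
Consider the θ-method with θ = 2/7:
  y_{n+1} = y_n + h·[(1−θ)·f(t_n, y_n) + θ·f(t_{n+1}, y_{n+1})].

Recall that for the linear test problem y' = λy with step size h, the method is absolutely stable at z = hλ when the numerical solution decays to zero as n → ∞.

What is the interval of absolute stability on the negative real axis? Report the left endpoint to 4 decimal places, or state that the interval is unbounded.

On y'=λy, z=hλ:
  y_{n+1} = y_n + z·[5/7·y_n + 2/7·y_{n+1}] ⇒ (1 − 2/7z)y_{n+1} = (1 + 5/7z)y_n
  so R(z) = (1 + 5/7z)/(1 − 2/7z).

Find x<0 with |R(x)|<1.
x=-0.98: |R|=0.2344
R=−1: 1+5/7x = −1+2/7x ⇒ -3/7x=2 ⇒ x=2/(-3/7)=-4.6667
Confirm numerically:
  x=-3.723: |R|=0.80403 <1
  x=-2.531: |R|=0.46883 <1
  x=-2.124: |R|=0.32183 <1
  x=-5.263: |R|=1.10208 >1
  x=-5.159: |R|=1.08529 >1
Stable set (-4.6667, 0).

z∈(-4.6667,0).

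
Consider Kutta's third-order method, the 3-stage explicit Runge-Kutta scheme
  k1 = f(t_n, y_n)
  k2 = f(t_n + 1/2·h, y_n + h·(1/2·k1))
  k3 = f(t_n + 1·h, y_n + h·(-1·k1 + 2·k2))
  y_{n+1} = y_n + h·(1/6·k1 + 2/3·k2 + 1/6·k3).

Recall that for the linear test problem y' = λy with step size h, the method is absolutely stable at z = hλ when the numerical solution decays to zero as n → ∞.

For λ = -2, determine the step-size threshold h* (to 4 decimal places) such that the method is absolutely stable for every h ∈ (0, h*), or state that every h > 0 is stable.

(-2.5127,0); λ=-2 ⇒ h* = 1.2564.

With y'=λy (z=hλ):
  order 3, 3-stage ⇒ R(z)=1+z+z^2/2+z^3/6
  (e.g. R(-0.61)=0.53822, |R|=0.53822)

Need |R(x)|<1, x<0.
x=-0.61: |R|=0.5382
|R(-2.02)|=0.3535 |R(-1.62)|=0.0164 |R(-0.87)|=0.3987
Bisect:
  x_lo=-3.0811 |R|=2.2094  x_hi=-0.1636 |R|=0.8490
  mid=-1.62236 |R|=0.01802 →hi
  mid=-2.35172 |R|=0.75416 →hi
  mid=-2.71640 |R|=1.36764 →lo
  mid=-2.53406 |R|=1.03540 →lo
  mid=-2.44289 |R|=0.88878 →hi
  mid=-2.48848 |R|=0.96054 →hi
  mid=-2.51127 |R|=0.99758 →hi
  mid=-2.52267 |R|=1.01639 →lo
  mid=-2.51697 |R|=1.00696 →lo
  mid=-2.51412 |R|=1.00226 →lo
  ...
  [-2.51287,-2.51270] ⇒ x*=-2.5127
So |R|<1 on (-2.5127, 0).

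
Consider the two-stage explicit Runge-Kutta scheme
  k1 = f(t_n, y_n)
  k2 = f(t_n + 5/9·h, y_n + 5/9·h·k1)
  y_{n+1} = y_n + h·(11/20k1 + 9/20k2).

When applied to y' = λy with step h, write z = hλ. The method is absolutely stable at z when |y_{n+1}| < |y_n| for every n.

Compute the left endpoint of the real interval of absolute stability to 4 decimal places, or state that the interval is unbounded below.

z* = -4.0000.

On y'=λy, z=hλ:
  k1=λy_n ⇒ h·k1=z·y_n;  k2=λ(1+5/9z)y_n ⇒ h·k2=z(1+5/9z)y_n
  y_{n+1}/y_n = 1 + 11/20z + 9/20z(1+5/9z) = 1 + z + 1/4z²
  so R(z) = 1 + z + 1/4z².

Boundary: |R(x)|=1, x<0.
x=-1.12: |R|=0.1936
R=1: x+1/4x²=0 ⇒ x=−4=-4.0000; min R=1−1/(4·1/4)=0.0000>−1
Confirm numerically:
  x=-3.458: |R|=0.53144 <1
  x=-2.657: |R|=0.10791 <1
  x=-2.257: |R|=0.01651 <1
  x=-4.240: |R|=1.25440 >1
  x=-4.152: |R|=1.15778 >1
  x=-4.032: |R|=1.03226 >1
Stable set (-4.0000, 0).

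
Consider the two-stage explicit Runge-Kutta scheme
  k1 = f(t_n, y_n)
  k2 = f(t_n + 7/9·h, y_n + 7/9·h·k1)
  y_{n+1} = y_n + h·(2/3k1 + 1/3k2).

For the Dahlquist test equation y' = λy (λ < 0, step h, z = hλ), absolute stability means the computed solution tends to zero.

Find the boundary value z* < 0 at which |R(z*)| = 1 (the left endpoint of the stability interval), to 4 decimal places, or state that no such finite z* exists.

left endpoint -3.8571.

Test eqn y'=λy, z=hλ:
  k1=λy_n ⇒ h·k1=z·y_n;  k2=λ(1+7/9z)y_n ⇒ h·k2=z(1+7/9z)y_n
  y_{n+1}/y_n = 1 + 2/3z + 1/3z(1+7/9z) = 1 + z + 7/27z²
  R(z) = 1 + z + 7/27z².

Need |R(x)|<1, x<0.
x=-1.06: |R|=0.2313
R=1: x+7/27x²=0 ⇒ x=−27/7=-3.8571; min R=1−1/(4·7/27)=0.0357>−1
Confirm numerically:
  x=-3.392: |R|=0.59095 <1
  x=-3.079: |R|=0.37884 <1
  x=-2.001: |R|=0.03707 <1
  x=-1.787: |R|=0.04091 <1
  x=-4.339: |R|=1.54205 >1
  x=-4.045: |R|=1.19701 >1
Stable set (-3.8571, 0).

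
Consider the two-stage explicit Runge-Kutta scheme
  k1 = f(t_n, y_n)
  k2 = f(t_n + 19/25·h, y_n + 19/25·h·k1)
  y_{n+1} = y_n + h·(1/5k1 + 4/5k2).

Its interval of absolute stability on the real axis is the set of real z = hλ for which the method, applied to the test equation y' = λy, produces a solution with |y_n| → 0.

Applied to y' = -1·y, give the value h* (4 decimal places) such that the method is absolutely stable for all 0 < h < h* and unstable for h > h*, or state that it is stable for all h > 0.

Test eqn y'=λy, z=hλ:
  k1=λy_n ⇒ h·k1=z·y_n;  k2=λ(1+19/25z)y_n ⇒ h·k2=z(1+19/25z)y_n
  y_{n+1}/y_n = 1 + 1/5z + 4/5z(1+19/25z) = 1 + z + 76/125z²
  R(z) = 1 + z + 76/125z².

Find x<0 with |R(x)|<1.
x=-0.38: |R|=0.7078
R=1: x+76/125x²=0 ⇒ x=−125/76=-1.6447; min R=1−1/(4·76/125)=0.5888>−1
Confirm numerically:
  x=-1.442: |R|=0.82225 <1
  x=-1.411: |R|=0.79948 <1
  x=-1.229: |R|=0.68935 <1
  x=-0.731: |R|=0.59389 <1
  x=-2.146: |R|=1.65403 >1
  x=-2.123: |R|=1.61733 >1
  x=-2.101: |R|=1.58283 >1
Stable set (-1.6447, 0).

(-1.6447,0); λ=-1 ⇒ h* = (125/76)/1 = 1.6447.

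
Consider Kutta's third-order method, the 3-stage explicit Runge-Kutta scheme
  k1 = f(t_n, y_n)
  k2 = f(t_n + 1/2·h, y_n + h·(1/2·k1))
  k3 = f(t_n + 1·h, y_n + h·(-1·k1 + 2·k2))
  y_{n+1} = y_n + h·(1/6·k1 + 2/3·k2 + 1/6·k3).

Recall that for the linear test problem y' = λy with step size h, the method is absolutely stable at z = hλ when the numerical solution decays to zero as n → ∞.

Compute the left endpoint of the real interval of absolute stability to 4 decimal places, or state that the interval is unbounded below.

left endpoint -2.5127.

Set f=λy, z=hλ:
  order 3, 3-stage ⇒ R(z)=1+z+z^2/2+z^3/6
  (e.g. R(-1.17)=0.24751, |R|=0.24751)

Need |R(x)|<1, x<0.
x=-1.17: |R|=0.2475
|R(-2.65)|=1.2404 |R(-2.42)|=0.8539 |R(-0.72)|=0.4770
Bisect:
  x_lo=-2.9955 |R|=1.9888  x_hi=-0.2995 |R|=0.7409
  mid=-1.64752 |R|=0.03567 →hi
  mid=-2.32151 |R|=0.71207 →hi
  mid=-2.65851 |R|=1.25625 →lo
  mid=-2.49001 |R|=0.96301 →hi
  mid=-2.57426 |R|=1.10404 →lo
  mid=-2.53213 |R|=1.03216 →lo
  mid=-2.51107 |R|=0.99725 →hi
  mid=-2.52160 |R|=1.01462 →lo
  mid=-2.51634 |R|=1.00592 →lo
  mid=-2.51370 |R|=1.00158 →lo
  ...
  [-2.51288,-2.51272] ⇒ x*=-2.5127
So |R|<1 on (-2.5127, 0).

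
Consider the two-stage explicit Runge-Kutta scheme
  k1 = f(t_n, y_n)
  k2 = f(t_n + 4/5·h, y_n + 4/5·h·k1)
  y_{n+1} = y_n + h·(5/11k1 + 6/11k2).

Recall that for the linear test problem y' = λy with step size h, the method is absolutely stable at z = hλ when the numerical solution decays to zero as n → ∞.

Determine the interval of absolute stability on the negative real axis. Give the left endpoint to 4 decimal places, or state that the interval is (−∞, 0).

Test eqn y'=λy, z=hλ:
  k1=λy_n ⇒ h·k1=z·y_n;  k2=λ(1+4/5z)y_n ⇒ h·k2=z(1+4/5z)y_n
  y_{n+1}/y_n = 1 + 5/11z + 6/11z(1+4/5z) = 1 + z + 24/55z²
  R(z) = 1 + z + 24/55z².

Find x<0 with |R(x)|<1.
x=-0.64: |R|=0.5387
R=1: x+24/55x²=0 ⇒ x=−55/24=-2.2917; min R=1−1/(4·24/55)=0.4271>−1
Confirm numerically:
  x=-2.079: |R|=0.80707 <1
  x=-1.886: |R|=0.66614 <1
  x=-1.718: |R|=0.56994 <1
  x=-0.931: |R|=0.44722 <1
  x=-2.659: |R|=1.42621 >1
  x=-2.617: |R|=1.37152 >1
  x=-2.395: |R|=1.10799 >1
So |R|<1 on (-2.2917, 0).

(-2.2917, 0).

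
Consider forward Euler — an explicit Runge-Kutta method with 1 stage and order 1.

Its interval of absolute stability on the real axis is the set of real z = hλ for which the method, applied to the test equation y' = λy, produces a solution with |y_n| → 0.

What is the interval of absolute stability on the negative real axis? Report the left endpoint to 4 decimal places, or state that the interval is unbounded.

Set f=λy, z=hλ:
  order 1, 1-stage ⇒ R(z)=1+z
  (e.g. R(-0.49)=0.51000, |R|=0.51000)

Boundary: |R(x)|=1, x<0.
x=-0.49: |R|=0.5100
|R(-1.16)|=0.1600 |R(-1.11)|=0.1100 |R(-1)|=0.0000
Bisect:
  x_lo=-2.3139 |R|=1.3139  x_hi=-0.2221 |R|=0.7779
  mid=-1.26802 |R|=0.26802 →hi
  mid=-1.79098 |R|=0.79098 →hi
  mid=-2.05246 |R|=1.05246 →lo
  mid=-1.92172 |R|=0.92172 →hi
  mid=-1.98709 |R|=0.98709 →hi
  mid=-2.01977 |R|=1.01977 →lo
  mid=-2.00343 |R|=1.00343 →lo
  mid=-1.99526 |R|=0.99526 →hi
  ...
  [-2.00011,-1.99998] ⇒ x*=-2.0000
So |R|<1 on (-2.0000, 0).

(-2.0000, 0).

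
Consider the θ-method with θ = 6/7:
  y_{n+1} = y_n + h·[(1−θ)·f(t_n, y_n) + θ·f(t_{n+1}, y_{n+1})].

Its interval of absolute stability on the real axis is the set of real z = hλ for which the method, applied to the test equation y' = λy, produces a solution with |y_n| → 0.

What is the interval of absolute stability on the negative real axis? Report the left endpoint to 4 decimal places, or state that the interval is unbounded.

On y'=λy, z=hλ:
  y_{n+1} = y_n + z·[1/7·y_n + 6/7·y_{n+1}] ⇒ (1 − 6/7z)y_{n+1} = (1 + 1/7z)y_n
  ⇒ R(z) = (1 + 1/7z)/(1 − 6/7z).

Boundary: |R(x)|=1, x<0.
x=-1.04: |R|=0.4502
x=-2: |R|=0.2632
x=-10: |R|=0.0448
x=-100: |R|=0.1532
θ=6/7≥1/2 ⇒ |1+1/7x|<|1−6/7x| ∀x<0 ⇒ unbounded interval.

interval (−∞, 0).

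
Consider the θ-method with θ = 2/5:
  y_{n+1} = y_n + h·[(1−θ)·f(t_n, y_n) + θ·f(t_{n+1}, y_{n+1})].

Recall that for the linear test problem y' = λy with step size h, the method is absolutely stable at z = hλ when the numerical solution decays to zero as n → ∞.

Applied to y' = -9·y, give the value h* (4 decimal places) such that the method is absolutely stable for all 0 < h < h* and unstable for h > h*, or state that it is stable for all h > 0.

On y'=λy, z=hλ:
  y_{n+1} = y_n + z·[3/5·y_n + 2/5·y_{n+1}] ⇒ (1 − 2/5z)y_{n+1} = (1 + 3/5z)y_n
  Hence R(z) = (1 + 3/5z)/(1 − 2/5z).

Need |R(x)|<1, x<0.
x=-1.04: |R|=0.2655
R=−1: 1+3/5x = −1+2/5x ⇒ -1/5x=2 ⇒ x=2/(-1/5)=-10.0000
Confirm numerically:
  x=-9.573: |R|=0.98232 <1
  x=-8.658: |R|=0.93986 <1
  x=-7.697: |R|=0.88707 <1
  x=-6.691: |R|=0.81999 <1
  x=-10.291: |R|=1.01138 >1
  x=-10.261: |R|=1.01023 >1
So |R|<1 on (-10.0000, 0).

(-10.0000,0); λ=-9 ⇒ h* = (10)/9 = 1.1111.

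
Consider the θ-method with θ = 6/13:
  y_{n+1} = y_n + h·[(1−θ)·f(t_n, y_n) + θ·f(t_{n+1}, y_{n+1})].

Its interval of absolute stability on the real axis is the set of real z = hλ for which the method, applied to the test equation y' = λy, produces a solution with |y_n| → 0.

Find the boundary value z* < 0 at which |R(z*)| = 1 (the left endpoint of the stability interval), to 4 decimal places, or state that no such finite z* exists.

left endpoint -26.0000.

Test eqn y'=λy, z=hλ:
  y_{n+1} = y_n + z·[7/13·y_n + 6/13·y_{n+1}] ⇒ (1 − 6/13z)y_{n+1} = (1 + 7/13z)y_n
  so R(z) = (1 + 7/13z)/(1 − 6/13z).

Need |R(x)|<1, x<0.
x=-0.79: |R|=0.4211
R=−1: 1+7/13x = −1+6/13x ⇒ -1/13x=2 ⇒ x=2/(-1/13)=-26.0000
Confirm numerically:
  x=-22.765: |R|=0.97837 <1
  x=-21.399: |R|=0.96746 <1
  x=-14.761: |R|=0.88934 <1
  x=-26.548: |R|=1.00318 >1
  x=-26.318: |R|=1.00186 >1
Interval (-26.0000, 0).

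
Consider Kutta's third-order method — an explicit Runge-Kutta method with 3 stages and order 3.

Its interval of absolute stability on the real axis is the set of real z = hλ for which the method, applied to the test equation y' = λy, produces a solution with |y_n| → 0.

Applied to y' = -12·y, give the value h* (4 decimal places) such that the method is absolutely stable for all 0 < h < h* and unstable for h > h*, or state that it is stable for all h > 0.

(-2.5127,0); λ=-12 ⇒ h* = 0.2094.

With y'=λy (z=hλ):
  order 3, 3-stage ⇒ R(z)=1+z+z^2/2+z^3/6
  (e.g. R(-1.34)=0.15678, |R|=0.15678)

Boundary: |R(x)|=1, x<0.
x=-1.34: |R|=0.1568
|R(-2.77)|=1.4759 |R(-1.95)|=0.2846 |R(-0.66)|=0.5099
Bisect:
  x_lo=-2.8736 |R|=1.6997  x_hi=-0.3730 |R|=0.6879
  mid=-1.62332 |R|=0.01869 →hi
  mid=-2.24847 |R|=0.61523 →hi
  mid=-2.56105 |R|=1.08120 →lo
  mid=-2.40476 |R|=0.83106 →hi
  mid=-2.48290 |R|=0.95160 →hi
  mid=-2.52197 |R|=1.01524 →lo
  mid=-2.50244 |R|=0.98313 →hi
  mid=-2.51221 |R|=0.99911 →hi
  mid=-2.51709 |R|=1.00716 →lo
  mid=-2.51465 |R|=1.00313 →lo
  ...
  [-2.51282,-2.51266] ⇒ x*=-2.5127
So |R|<1 on (-2.5127, 0).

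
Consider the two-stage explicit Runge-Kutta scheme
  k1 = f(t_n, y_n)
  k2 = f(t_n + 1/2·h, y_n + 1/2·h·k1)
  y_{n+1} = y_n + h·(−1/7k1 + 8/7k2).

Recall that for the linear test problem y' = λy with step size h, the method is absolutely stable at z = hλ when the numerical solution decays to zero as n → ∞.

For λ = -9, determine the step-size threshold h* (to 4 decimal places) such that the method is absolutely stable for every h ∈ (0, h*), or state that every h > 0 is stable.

Test eqn y'=λy, z=hλ:
  k1=λy_n ⇒ h·k1=z·y_n;  k2=λ(1+1/2z)y_n ⇒ h·k2=z(1+1/2z)y_n
  y_{n+1}/y_n = 1 − 1/7z + 8/7z(1+1/2z) = 1 + z + 4/7z²
  Hence R(z) = 1 + z + 4/7z².

Solve |R(x)|<1 on ℝ⁻.
x=-0.81: |R|=0.5649
R=1: x+4/7x²=0 ⇒ x=−7/4=-1.7500; min R=1−1/(4·4/7)=0.5625>−1
Confirm numerically:
  x=-1.528: |R|=0.80616 <1
  x=-1.285: |R|=0.65856 <1
  x=-0.889: |R|=0.56261 <1
  x=-0.776: |R|=0.56810 <1
  x=-2.196: |R|=1.55967 >1
  x=-2.192: |R|=1.55364 >1
  x=-2.162: |R|=1.50900 >1
So |R|<1 on (-1.7500, 0).

(-1.7500,0); λ=-9 ⇒ h* = (7/4)/9 = 0.1944.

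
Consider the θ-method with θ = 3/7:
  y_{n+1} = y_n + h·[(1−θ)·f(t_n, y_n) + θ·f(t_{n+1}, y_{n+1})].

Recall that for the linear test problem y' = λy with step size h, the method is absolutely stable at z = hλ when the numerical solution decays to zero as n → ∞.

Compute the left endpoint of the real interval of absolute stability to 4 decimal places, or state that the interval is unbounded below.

z* = -14.0000.

Test eqn y'=λy, z=hλ:
  y_{n+1} = y_n + z·[4/7·y_n + 3/7·y_{n+1}] ⇒ (1 − 3/7z)y_{n+1} = (1 + 4/7z)y_n
  ⇒ R(z) = (1 + 4/7z)/(1 − 3/7z).

Boundary: |R(x)|=1, x<0.
x=-0.44: |R|=0.6298
R=−1: 1+4/7x = −1+3/7x ⇒ -1/7x=2 ⇒ x=2/(-1/7)=-14.0000
Confirm numerically:
  x=-8.973: |R|=0.85179 <1
  x=-7.401: |R|=0.77403 <1
  x=-6.266: |R|=0.70021 <1
  x=-14.561: |R|=1.01107 >1
  x=-14.230: |R|=1.00463 >1
  x=-14.078: |R|=1.00158 >1
Interval (-14.0000, 0).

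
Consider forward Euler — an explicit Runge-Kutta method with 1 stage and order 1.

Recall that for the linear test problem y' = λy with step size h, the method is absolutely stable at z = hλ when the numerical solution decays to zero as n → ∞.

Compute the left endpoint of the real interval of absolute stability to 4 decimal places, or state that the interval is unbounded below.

Set f=λy, z=hλ:
  order 1, 1-stage ⇒ R(z)=1+z
  (e.g. R(-0.89)=0.11000, |R|=0.11000)

Need |R(x)|<1, x<0.
x=-0.89: |R|=0.1100
|R(-1.65)|=0.6500 |R(-1.31)|=0.3100 |R(-0.87)|=0.1300
Bisect:
  x_lo=-2.4589 |R|=1.4589  x_hi=-0.1441 |R|=0.8559
  mid=-1.30148 |R|=0.30148 →hi
  mid=-1.88017 |R|=0.88017 →hi
  mid=-2.16951 |R|=1.16951 →lo
  mid=-2.02484 |R|=1.02484 →lo
  mid=-1.95250 |R|=0.95250 →hi
  mid=-1.98867 |R|=0.98867 →hi
  mid=-2.00676 |R|=1.00676 →lo
  mid=-1.99771 |R|=0.99771 →hi
  ...
  [-2.00011,-1.99997] ⇒ x*=-2.0000
Interval (-2.0000, 0).

left endpoint -2.0000.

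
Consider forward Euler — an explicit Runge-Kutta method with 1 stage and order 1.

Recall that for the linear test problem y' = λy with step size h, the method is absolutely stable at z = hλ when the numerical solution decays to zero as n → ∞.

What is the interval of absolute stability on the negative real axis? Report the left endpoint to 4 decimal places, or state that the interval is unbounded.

(-2.0000, 0).

With y'=λy (z=hλ):
  order 1, 1-stage ⇒ R(z)=1+z
  (e.g. R(-0.76)=0.24000, |R|=0.24000)

Find x<0 with |R(x)|<1.
x=-0.76: |R|=0.2400
|R(-2.04)|=1.0400 |R(-1.87)|=0.8700 |R(-0.98)|=0.0200
Bisect:
  x_lo=-2.3466 |R|=1.3466  x_hi=-0.3472 |R|=0.6528
  mid=-1.34690 |R|=0.34690 →hi
  mid=-1.84674 |R|=0.84674 →hi
  mid=-2.09665 |R|=1.09665 →lo
  mid=-1.97169 |R|=0.97169 →hi
  mid=-2.03417 |R|=1.03417 →lo
  mid=-2.00293 |R|=1.00293 →lo
  mid=-1.98731 |R|=0.98731 →hi
  mid=-1.99512 |R|=0.99512 →hi
  mid=-1.99903 |R|=0.99903 →hi
  mid=-2.00098 |R|=1.00098 →lo
  ...
  [-2.00001,-1.99988] ⇒ x*=-2.0000
Stable set (-2.0000, 0).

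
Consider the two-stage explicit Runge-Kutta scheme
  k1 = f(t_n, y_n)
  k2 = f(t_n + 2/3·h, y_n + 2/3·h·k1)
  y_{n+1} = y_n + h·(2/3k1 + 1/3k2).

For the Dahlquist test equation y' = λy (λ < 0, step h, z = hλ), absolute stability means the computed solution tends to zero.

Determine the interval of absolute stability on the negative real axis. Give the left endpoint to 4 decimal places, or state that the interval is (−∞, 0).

On y'=λy, z=hλ:
  k1=λy_n ⇒ h·k1=z·y_n;  k2=λ(1+2/3z)y_n ⇒ h·k2=z(1+2/3z)y_n
  y_{n+1}/y_n = 1 + 2/3z + 1/3z(1+2/3z) = 1 + z + 2/9z²
  R(z) = 1 + z + 2/9z².

Find x<0 with |R(x)|<1.
x=-1.46: |R|=0.0137
R=1: x+2/9x²=0 ⇒ x=−9/2=-4.5000; min R=1−1/(4·2/9)=-0.1250>−1
Confirm numerically:
  x=-3.320: |R|=0.12942 <1
  x=-3.292: |R|=0.11628 <1
  x=-3.114: |R|=0.04089 <1
  x=-2.576: |R|=0.10138 <1
  x=-4.924: |R|=1.46395 >1
  x=-4.571: |R|=1.07212 >1
So |R|<1 on (-4.5000, 0).

z∈(-4.5000,0).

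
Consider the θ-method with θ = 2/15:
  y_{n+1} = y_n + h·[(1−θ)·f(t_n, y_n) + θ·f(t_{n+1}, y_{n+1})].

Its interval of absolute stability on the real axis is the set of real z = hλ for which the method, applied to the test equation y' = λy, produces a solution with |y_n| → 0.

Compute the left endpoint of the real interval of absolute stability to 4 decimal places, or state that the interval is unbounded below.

left endpoint -2.7273.

With y'=λy (z=hλ):
  y_{n+1} = y_n + z·[13/15·y_n + 2/15·y_{n+1}] ⇒ (1 − 2/15z)y_{n+1} = (1 + 13/15z)y_n
  R(z) = (1 + 13/15z)/(1 − 2/15z).

Solve |R(x)|<1 on ℝ⁻.
x=-0.94: |R|=0.1647
R=−1: 1+13/15x = −1+2/15x ⇒ -11/15x=2 ⇒ x=2/(-11/15)=-2.7273
Confirm numerically:
  x=-2.554: |R|=0.90521 <1
  x=-2.151: |R|=0.67159 <1
  x=-1.737: |R|=0.41036 <1
  x=-1.379: |R|=0.16483 <1
  x=-3.219: |R|=1.25231 >1
  x=-2.770: |R|=1.02288 >1
So |R|<1 on (-2.7273, 0).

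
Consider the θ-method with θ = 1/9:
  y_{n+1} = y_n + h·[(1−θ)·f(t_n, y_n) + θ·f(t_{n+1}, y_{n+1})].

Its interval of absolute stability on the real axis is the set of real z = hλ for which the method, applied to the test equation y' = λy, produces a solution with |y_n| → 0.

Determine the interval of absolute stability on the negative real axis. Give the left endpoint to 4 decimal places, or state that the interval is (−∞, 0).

z∈(-2.5714,0).

With y'=λy (z=hλ):
  y_{n+1} = y_n + z·[8/9·y_n + 1/9·y_{n+1}] ⇒ (1 − 1/9z)y_{n+1} = (1 + 8/9z)y_n
  so R(z) = (1 + 8/9z)/(1 − 1/9z).

Need |R(x)|<1, x<0.
x=-1.73: |R|=0.4511
R=−1: 1+8/9x = −1+1/9x ⇒ -7/9x=2 ⇒ x=2/(-7/9)=-2.5714
Confirm numerically:
  x=-2.253: |R|=0.80192 <1
  x=-1.807: |R|=0.50486 <1
  x=-1.778: |R|=0.48469 <1
  x=-1.107: |R|=0.01425 <1
  x=-2.806: |R|=1.13908 >1
  x=-2.626: |R|=1.03286 >1
Stable set (-2.5714, 0).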